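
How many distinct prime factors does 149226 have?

6

149226 = 2 · 74613
74613 = 3 · 24871
24871 = 7 · 3553
3553 = 11 · 323
323 = 17 · 19
149226 = 2 · 3 · 7 · 11 · 17 · 19, which has 6 distinct prime factors.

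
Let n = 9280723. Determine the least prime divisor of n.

61

9280723 is odd.
Digit sum 31, not divisible by 3.
Ends in 3: not divisible by 5.
7: 9280723 = 7·1325817 + 4
11: 9280723 = 11·843702 + 1
13: 9280723 = 13·713901 + 10
17: 9280723 = 17·545924 + 15
19: 9280723 = 19·488459 + 2
23: 9280723 = 23·403509 + 16
29: 9280723 = 29·320024 + 27
31: 9280723 = 31·299378 + 5
37: 9280723 = 37·250830 + 13
41: 9280723 = 41·226359 + 4
43: 9280723 = 43·215830 + 33
47: 9280723 = 47·197462 + 9
53: 9280723 = 53·175107 + 52
59: 9280723 = 59·157300 + 23
61: 9280723 = 61·152143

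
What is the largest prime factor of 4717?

4717 = 53 · 89
89 is prime.
So 4717 = 53 · 89; the largest prime factor is 89.

89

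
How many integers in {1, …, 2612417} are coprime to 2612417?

2552704

Factor: 2612417 = 89 · 149 · 197.
φ(2612417) = (89−1) · (149−1) · (197−1) = 88 · 148 · 196 = 2552704.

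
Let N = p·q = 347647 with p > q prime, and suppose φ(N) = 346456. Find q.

509

φ(n) = (p−1)(q−1) = n − (p+q) + 1, so p + q = 347647 − 346456 + 1 = 1192.
p and q are the roots of t² − 1192t + 347647 = 0.
Discriminant: 1192² − 4·347647 = 1420864 − 1390588 = 30276; √30276 = 174.
q = (1192 − 174)/2 = 509, p = (1192 + 174)/2 = 683.
Check: 509 · 683 = 347647.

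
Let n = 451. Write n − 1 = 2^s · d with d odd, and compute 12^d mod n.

243

451 − 1 = 450 = 2^1 · 225, so d = 225.
12^1 ≡ 12 (mod 451)
12^2 ≡ 12^2 = 144 ≡ 144 (mod 451)
12^4 ≡ 144^2 = 20736 ≡ 441 (mod 451)
12^8 ≡ 441^2 = 194481 ≡ 100 (mod 451)
12^16 ≡ 100^2 = 10000 ≡ 78 (mod 451)
12^32 ≡ 78^2 = 6084 ≡ 221 (mod 451)
12^64 ≡ 221^2 = 48841 ≡ 133 (mod 451)
12^128 ≡ 133^2 = 17689 ≡ 100 (mod 451)
225 = 128 + 64 + 32 + 1 in binary powers of 2.
So 12^225 ≡ 100 · 133 · 221 · 12 ≡ 243 (mod 451).
Squaring chain: 243; never reaches −1, so base 12 is a Miller–Rabin witness that 451 is composite.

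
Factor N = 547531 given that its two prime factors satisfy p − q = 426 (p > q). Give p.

983

Since p = q + 426, we have 547531 = q(q + 426), so q² + 426q − 547531 = 0.
Discriminant: 426² + 4·547531 = 181476 + 2190124 = 2371600; √2371600 = 1540.
q = (−426 + 1540)/2 = 557, and p = q + 426 = 983.
Check: 557 · 983 = 547531.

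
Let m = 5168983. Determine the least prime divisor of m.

67

5168983 is odd.
Digit sum 40, not divisible by 3.
Ends in 3: not divisible by 5.
7: 5168983 = 7·738426 + 1
11: 5168983 = 11·469907 + 6
13: 5168983 = 13·397614 + 1
17: 5168983 = 17·304057 + 14
19: 5168983 = 19·272051 + 14
23: 5168983 = 23·224738 + 9
29: 5168983 = 29·178240 + 23
31: 5168983 = 31·166741 + 12
37: 5168983 = 37·139702 + 9
41: 5168983 = 41·126072 + 31
43: 5168983 = 43·120208 + 39
47: 5168983 = 47·109978 + 17
53: 5168983 = 53·97527 + 52
59: 5168983 = 59·87609 + 52
61: 5168983 = 61·84737 + 26
67: 5168983 = 67·77149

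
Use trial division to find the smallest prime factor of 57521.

97

57521 is odd.
Digit sum 20, not divisible by 3.
Ends in 1: not divisible by 5.
7: 57521 = 7·8217 + 2
11: 57521 = 11·5229 + 2
13: 57521 = 13·4424 + 9
17: 57521 = 17·3383 + 10
19: 57521 = 19·3027 + 8
23: 57521 = 23·2500 + 21
29: 57521 = 29·1983 + 14
31: 57521 = 31·1855 + 16
37: 57521 = 37·1554 + 23
41: 57521 = 41·1402 + 39
43: 57521 = 43·1337 + 30
47: 57521 = 47·1223 + 40
53: 57521 = 53·1085 + 16
59: 57521 = 59·974 + 55
61: 57521 = 61·942 + 59
67: 57521 = 67·858 + 35
71: 57521 = 71·810 + 11
73: 57521 = 73·787 + 70
79: 57521 = 79·728 + 9
83: 57521 = 83·693 + 2
89: 57521 = 89·646 + 27
97: 57521 = 97·593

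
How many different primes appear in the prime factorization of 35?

2

35 = 5 · 7
35 = 5 · 7, which has 2 distinct prime factors.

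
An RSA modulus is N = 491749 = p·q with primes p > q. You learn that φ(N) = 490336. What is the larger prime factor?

797

φ(n) = (p−1)(q−1) = n − (p+q) + 1, so p + q = 491749 − 490336 + 1 = 1414.
p and q are the roots of t² − 1414t + 491749 = 0.
Discriminant: 1414² − 4·491749 = 1999396 − 1966996 = 32400; √32400 = 180.
q = (1414 − 180)/2 = 617, p = (1414 + 180)/2 = 797.
Check: 617 · 797 = 491749.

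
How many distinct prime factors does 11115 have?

11115 = 3^2 · 1235
1235 = 5 · 247
247 = 13 · 19
11115 = 3^2 · 5 · 13 · 19, which has 4 distinct prime factors.

4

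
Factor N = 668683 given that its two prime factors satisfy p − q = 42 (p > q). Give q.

Since p = q + 42, we have 668683 = q(q + 42), so q² + 42q − 668683 = 0.
Discriminant: 42² + 4·668683 = 1764 + 2674732 = 2676496; √2676496 = 1636.
q = (−42 + 1636)/2 = 797, and p = q + 42 = 839.
Check: 797 · 839 = 668683.

797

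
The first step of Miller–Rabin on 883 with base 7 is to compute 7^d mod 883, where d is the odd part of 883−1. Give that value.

882

883 − 1 = 882 = 2^1 · 441, so d = 441.
7^1 ≡ 7 (mod 883)
7^2 ≡ 7^2 = 49 ≡ 49 (mod 883)
7^4 ≡ 49^2 = 2401 ≡ 635 (mod 883)
7^8 ≡ 635^2 = 403225 ≡ 577 (mod 883)
7^16 ≡ 577^2 = 332929 ≡ 38 (mod 883)
7^32 ≡ 38^2 = 1444 ≡ 561 (mod 883)
7^64 ≡ 561^2 = 314721 ≡ 373 (mod 883)
7^128 ≡ 373^2 = 139129 ≡ 498 (mod 883)
7^256 ≡ 498^2 = 248004 ≡ 764 (mod 883)
441 = 256 + 128 + 32 + 16 + 8 + 1 in binary powers of 2.
So 7^441 ≡ 764 · 498 · 561 · 38 · 577 · 7 ≡ 882 (mod 883).
Since 7^d ≡ 882 (mod 883), base 7 does not prove 883 composite.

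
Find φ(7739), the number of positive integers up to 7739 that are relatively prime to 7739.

7560

Factor: 7739 = 71 · 109.
φ(7739) = (71−1) · (109−1) = 70 · 108 = 7560.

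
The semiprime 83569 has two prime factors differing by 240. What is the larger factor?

433

Since p = q + 240, we have 83569 = q(q + 240), so q² + 240q − 83569 = 0.
Discriminant: 240² + 4·83569 = 57600 + 334276 = 391876; √391876 = 626.
q = (−240 + 626)/2 = 193, and p = q + 240 = 433.
Check: 193 · 433 = 83569.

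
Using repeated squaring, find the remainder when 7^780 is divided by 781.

45

7^1 ≡ 7 (mod 781)
7^2 ≡ 7^2 = 49 ≡ 49 (mod 781)
7^4 ≡ 49^2 = 2401 ≡ 58 (mod 781)
7^8 ≡ 58^2 = 3364 ≡ 240 (mod 781)
7^16 ≡ 240^2 = 57600 ≡ 587 (mod 781)
7^32 ≡ 587^2 = 344569 ≡ 148 (mod 781)
7^64 ≡ 148^2 = 21904 ≡ 36 (mod 781)
7^128 ≡ 36^2 = 1296 ≡ 515 (mod 781)
7^256 ≡ 515^2 = 265225 ≡ 466 (mod 781)
7^512 ≡ 466^2 = 217156 ≡ 38 (mod 781)
780 = 512 + 256 + 8 + 4 in binary powers of 2.
So 7^780 ≡ 38 · 466 · 240 · 58 ≡ 45 (mod 781).
Since 45 ≠ 1, base 7 is a Fermat witness: 781 is composite.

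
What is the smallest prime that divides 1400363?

31

1400363 is odd.
Digit sum 17, not divisible by 3.
Ends in 3: not divisible by 5.
7: 1400363 = 7·200051 + 6
11: 1400363 = 11·127305 + 8
13: 1400363 = 13·107720 + 3
17: 1400363 = 17·82374 + 5
19: 1400363 = 19·73703 + 6
23: 1400363 = 23·60885 + 8
29: 1400363 = 29·48288 + 11
31: 1400363 = 31·45173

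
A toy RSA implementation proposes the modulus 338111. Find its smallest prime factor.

338111 is odd.
Digit sum 17, not divisible by 3.
Ends in 1: not divisible by 5.
7: 338111 = 7·48301 + 4
11: 338111 = 11·30737 + 4
13: 338111 = 13·26008 + 7
17: 338111 = 17·19888 + 15
19: 338111 = 19·17795 + 6
23: 338111 = 23·14700 + 11
29: 338111 = 29·11659

29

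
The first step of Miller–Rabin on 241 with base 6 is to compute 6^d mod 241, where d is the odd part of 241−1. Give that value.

177

241 − 1 = 240 = 2^4 · 15, so d = 15.
6^1 ≡ 6 (mod 241)
6^2 ≡ 6^2 = 36 ≡ 36 (mod 241)
6^4 ≡ 36^2 = 1296 ≡ 91 (mod 241)
6^8 ≡ 91^2 = 8281 ≡ 87 (mod 241)
15 = 8 + 4 + 2 + 1 in binary powers of 2.
So 6^15 ≡ 87 · 91 · 36 · 6 ≡ 177 (mod 241).
Squaring chain: 177 → 240 → 1 → 1; reaches −1, so base 6 does not prove 241 composite.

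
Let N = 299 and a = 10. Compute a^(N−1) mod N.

289

10^1 ≡ 10 (mod 299)
10^2 ≡ 10^2 = 100 ≡ 100 (mod 299)
10^4 ≡ 100^2 = 10000 ≡ 133 (mod 299)
10^8 ≡ 133^2 = 17689 ≡ 48 (mod 299)
10^16 ≡ 48^2 = 2304 ≡ 211 (mod 299)
10^32 ≡ 211^2 = 44521 ≡ 269 (mod 299)
10^64 ≡ 269^2 = 72361 ≡ 3 (mod 299)
10^128 ≡ 3^2 = 9 ≡ 9 (mod 299)
10^256 ≡ 9^2 = 81 ≡ 81 (mod 299)
298 = 256 + 32 + 8 + 2 in binary powers of 2.
So 10^298 ≡ 81 · 269 · 48 · 100 ≡ 289 (mod 299).
Since 289 ≠ 1, base 10 is a Fermat witness: 299 is composite.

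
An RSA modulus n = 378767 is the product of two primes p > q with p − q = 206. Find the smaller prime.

Since p = q + 206, we have 378767 = q(q + 206), so q² + 206q − 378767 = 0.
Discriminant: 206² + 4·378767 = 42436 + 1515068 = 1557504; √1557504 = 1248.
q = (−206 + 1248)/2 = 521, and p = q + 206 = 727.
Check: 521 · 727 = 378767.

521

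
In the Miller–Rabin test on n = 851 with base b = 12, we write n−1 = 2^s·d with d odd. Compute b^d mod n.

292

851 − 1 = 850 = 2^1 · 425, so d = 425.
12^1 ≡ 12 (mod 851)
12^2 ≡ 12^2 = 144 ≡ 144 (mod 851)
12^4 ≡ 144^2 = 20736 ≡ 312 (mod 851)
12^8 ≡ 312^2 = 97344 ≡ 330 (mod 851)
12^16 ≡ 330^2 = 108900 ≡ 823 (mod 851)
12^32 ≡ 823^2 = 677329 ≡ 784 (mod 851)
12^64 ≡ 784^2 = 614656 ≡ 234 (mod 851)
12^128 ≡ 234^2 = 54756 ≡ 292 (mod 851)
12^256 ≡ 292^2 = 85264 ≡ 164 (mod 851)
425 = 256 + 128 + 32 + 8 + 1 in binary powers of 2.
So 12^425 ≡ 164 · 292 · 784 · 330 · 12 ≡ 292 (mod 851).
Squaring chain: 292; never reaches −1, so base 12 is a Miller–Rabin witness that 851 is composite.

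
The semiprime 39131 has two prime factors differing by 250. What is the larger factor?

Since p = q + 250, we have 39131 = q(q + 250), so q² + 250q − 39131 = 0.
Discriminant: 250² + 4·39131 = 62500 + 156524 = 219024; √219024 = 468.
q = (−250 + 468)/2 = 109, and p = q + 250 = 359.
Check: 109 · 359 = 39131.

359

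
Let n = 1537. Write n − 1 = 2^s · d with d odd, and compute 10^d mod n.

1000

1537 − 1 = 1536 = 2^9 · 3, so d = 3.
10^1 ≡ 10 (mod 1537)
10^2 ≡ 10^2 = 100 ≡ 100 (mod 1537)
3 = 2 + 1 in binary powers of 2.
So 10^3 ≡ 100 · 10 ≡ 1000 (mod 1537).
Squaring chain: 1000 → 950 → 281 → 574 → 558 → 890 → 545 → 384 → 1441; never reaches −1, so base 10 is a Miller–Rabin witness that 1537 is composite.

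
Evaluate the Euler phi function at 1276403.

Factor: 1276403 = 79 · 107 · 151.
φ(1276403) = (79−1) · (107−1) · (151−1) = 78 · 106 · 150 = 1240200.

1240200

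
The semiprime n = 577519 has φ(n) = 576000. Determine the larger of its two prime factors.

769

φ(n) = (p−1)(q−1) = n − (p+q) + 1, so p + q = 577519 − 576000 + 1 = 1520.
p and q are the roots of t² − 1520t + 577519 = 0.
Discriminant: 1520² − 4·577519 = 2310400 − 2310076 = 324; √324 = 18.
q = (1520 − 18)/2 = 751, p = (1520 + 18)/2 = 769.
Check: 751 · 769 = 577519.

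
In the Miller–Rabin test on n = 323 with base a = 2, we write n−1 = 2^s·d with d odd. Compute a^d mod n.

323 − 1 = 322 = 2^1 · 161, so d = 161.
2^1 ≡ 2 (mod 323)
2^2 ≡ 2^2 = 4 ≡ 4 (mod 323)
2^4 ≡ 4^2 = 16 ≡ 16 (mod 323)
2^8 ≡ 16^2 = 256 ≡ 256 (mod 323)
2^16 ≡ 256^2 = 65536 ≡ 290 (mod 323)
2^32 ≡ 290^2 = 84100 ≡ 120 (mod 323)
2^64 ≡ 120^2 = 14400 ≡ 188 (mod 323)
2^128 ≡ 188^2 = 35344 ≡ 137 (mod 323)
161 = 128 + 32 + 1 in binary powers of 2.
So 2^161 ≡ 137 · 120 · 2 ≡ 257 (mod 323).
Squaring chain: 257; never reaches −1, so base 2 is a Miller–Rabin witness that 323 is composite.

257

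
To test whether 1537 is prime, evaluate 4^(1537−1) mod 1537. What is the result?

4^1 ≡ 4 (mod 1537)
4^2 ≡ 4^2 = 16 ≡ 16 (mod 1537)
4^4 ≡ 16^2 = 256 ≡ 256 (mod 1537)
4^8 ≡ 256^2 = 65536 ≡ 982 (mod 1537)
4^16 ≡ 982^2 = 964324 ≡ 625 (mod 1537)
4^32 ≡ 625^2 = 390625 ≡ 227 (mod 1537)
4^64 ≡ 227^2 = 51529 ≡ 808 (mod 1537)
4^128 ≡ 808^2 = 652864 ≡ 1176 (mod 1537)
4^256 ≡ 1176^2 = 1382976 ≡ 1213 (mod 1537)
4^512 ≡ 1213^2 = 1471369 ≡ 460 (mod 1537)
4^1024 ≡ 460^2 = 211600 ≡ 1031 (mod 1537)
1536 = 1024 + 512 in binary powers of 2.
So 4^1536 ≡ 1031 · 460 ≡ 864 (mod 1537).
Since 864 ≠ 1, base 4 is a Fermat witness: 1537 is composite.

864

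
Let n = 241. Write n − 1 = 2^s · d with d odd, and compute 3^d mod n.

241 − 1 = 240 = 2^4 · 15, so d = 15.
3^1 ≡ 3 (mod 241)
3^2 ≡ 3^2 = 9 ≡ 9 (mod 241)
3^4 ≡ 9^2 = 81 ≡ 81 (mod 241)
3^8 ≡ 81^2 = 6561 ≡ 54 (mod 241)
15 = 8 + 4 + 2 + 1 in binary powers of 2.
So 3^15 ≡ 54 · 81 · 9 · 3 ≡ 8 (mod 241).
Squaring chain: 8 → 64 → 240 → 1; reaches −1, so base 3 does not prove 241 composite.

8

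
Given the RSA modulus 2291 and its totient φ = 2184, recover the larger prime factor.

79

φ(n) = (p−1)(q−1) = n − (p+q) + 1, so p + q = 2291 − 2184 + 1 = 108.
p and q are the roots of t² − 108t + 2291 = 0.
Discriminant: 108² − 4·2291 = 11664 − 9164 = 2500; √2500 = 50.
q = (108 − 50)/2 = 29, p = (108 + 50)/2 = 79.
Check: 29 · 79 = 2291.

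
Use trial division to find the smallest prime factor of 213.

3

213 is odd.
Digit sum 6, divisible by 3.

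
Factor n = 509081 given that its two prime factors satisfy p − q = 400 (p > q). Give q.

Since p = q + 400, we have 509081 = q(q + 400), so q² + 400q − 509081 = 0.
Discriminant: 400² + 4·509081 = 160000 + 2036324 = 2196324; √2196324 = 1482.
q = (−400 + 1482)/2 = 541, and p = q + 400 = 941.
Check: 541 · 941 = 509081.

541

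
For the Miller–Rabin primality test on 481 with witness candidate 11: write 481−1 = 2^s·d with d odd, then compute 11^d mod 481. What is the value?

369

481 − 1 = 480 = 2^5 · 15, so d = 15.
11^1 ≡ 11 (mod 481)
11^2 ≡ 11^2 = 121 ≡ 121 (mod 481)
11^4 ≡ 121^2 = 14641 ≡ 211 (mod 481)
11^8 ≡ 211^2 = 44521 ≡ 269 (mod 481)
15 = 8 + 4 + 2 + 1 in binary powers of 2.
So 11^15 ≡ 269 · 211 · 121 · 11 ≡ 369 (mod 481).
Squaring chain: 369 → 38 → 1 → 1 → 1; never reaches −1, so base 11 is a Miller–Rabin witness that 481 is composite.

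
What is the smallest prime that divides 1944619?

61

1944619 is odd.
Digit sum 34, not divisible by 3.
Ends in 9: not divisible by 5.
7: 1944619 = 7·277802 + 5
11: 1944619 = 11·176783 + 6
13: 1944619 = 13·149586 + 1
17: 1944619 = 17·114389 + 6
19: 1944619 = 19·102348 + 7
23: 1944619 = 23·84548 + 15
29: 1944619 = 29·67055 + 24
31: 1944619 = 31·62729 + 20
37: 1944619 = 37·52557 + 10
41: 1944619 = 41·47429 + 30
43: 1944619 = 43·45223 + 30
47: 1944619 = 47·41374 + 41
53: 1944619 = 53·36690 + 49
59: 1944619 = 59·32959 + 38
61: 1944619 = 61·31879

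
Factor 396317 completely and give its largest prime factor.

89

396317 = 61 · 6497
6497 = 73 · 89
89 is prime.
So 396317 = 61 · 73 · 89; the largest prime factor is 89.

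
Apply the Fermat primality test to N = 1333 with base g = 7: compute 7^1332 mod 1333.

388

7^1 ≡ 7 (mod 1333)
7^2 ≡ 7^2 = 49 ≡ 49 (mod 1333)
7^4 ≡ 49^2 = 2401 ≡ 1068 (mod 1333)
7^8 ≡ 1068^2 = 1140624 ≡ 909 (mod 1333)
7^16 ≡ 909^2 = 826281 ≡ 1154 (mod 1333)
7^32 ≡ 1154^2 = 1331716 ≡ 49 (mod 1333)
7^64 ≡ 49^2 = 2401 ≡ 1068 (mod 1333)
7^128 ≡ 1068^2 = 1140624 ≡ 909 (mod 1333)
7^256 ≡ 909^2 = 826281 ≡ 1154 (mod 1333)
7^512 ≡ 1154^2 = 1331716 ≡ 49 (mod 1333)
7^1024 ≡ 49^2 = 2401 ≡ 1068 (mod 1333)
1332 = 1024 + 256 + 32 + 16 + 4 in binary powers of 2.
So 7^1332 ≡ 1068 · 1154 · 49 · 1154 · 1068 ≡ 388 (mod 1333).
Since 388 ≠ 1, base 7 is a Fermat witness: 1333 is composite.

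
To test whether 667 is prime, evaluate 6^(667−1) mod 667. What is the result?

81

6^1 ≡ 6 (mod 667)
6^2 ≡ 6^2 = 36 ≡ 36 (mod 667)
6^4 ≡ 36^2 = 1296 ≡ 629 (mod 667)
6^8 ≡ 629^2 = 395641 ≡ 110 (mod 667)
6^16 ≡ 110^2 = 12100 ≡ 94 (mod 667)
6^32 ≡ 94^2 = 8836 ≡ 165 (mod 667)
6^64 ≡ 165^2 = 27225 ≡ 545 (mod 667)
6^128 ≡ 545^2 = 297025 ≡ 210 (mod 667)
6^256 ≡ 210^2 = 44100 ≡ 78 (mod 667)
6^512 ≡ 78^2 = 6084 ≡ 81 (mod 667)
666 = 512 + 128 + 16 + 8 + 2 in binary powers of 2.
So 6^666 ≡ 81 · 210 · 94 · 110 · 36 ≡ 81 (mod 667).
Since 81 ≠ 1, base 6 is a Fermat witness: 667 is composite.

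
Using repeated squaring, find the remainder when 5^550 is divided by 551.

5^1 ≡ 5 (mod 551)
5^2 ≡ 5^2 = 25 ≡ 25 (mod 551)
5^4 ≡ 25^2 = 625 ≡ 74 (mod 551)
5^8 ≡ 74^2 = 5476 ≡ 517 (mod 551)
5^16 ≡ 517^2 = 267289 ≡ 54 (mod 551)
5^32 ≡ 54^2 = 2916 ≡ 161 (mod 551)
5^64 ≡ 161^2 = 25921 ≡ 24 (mod 551)
5^128 ≡ 24^2 = 576 ≡ 25 (mod 551)
5^256 ≡ 25^2 = 625 ≡ 74 (mod 551)
5^512 ≡ 74^2 = 5476 ≡ 517 (mod 551)
550 = 512 + 32 + 4 + 2 in binary powers of 2.
So 5^550 ≡ 517 · 161 · 74 · 25 ≡ 480 (mod 551).
Since 480 ≠ 1, base 5 is a Fermat witness: 551 is composite.

480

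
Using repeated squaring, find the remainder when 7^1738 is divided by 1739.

636

7^1 ≡ 7 (mod 1739)
7^2 ≡ 7^2 = 49 ≡ 49 (mod 1739)
7^4 ≡ 49^2 = 2401 ≡ 662 (mod 1739)
7^8 ≡ 662^2 = 438244 ≡ 16 (mod 1739)
7^16 ≡ 16^2 = 256 ≡ 256 (mod 1739)
7^32 ≡ 256^2 = 65536 ≡ 1193 (mod 1739)
7^64 ≡ 1193^2 = 1423249 ≡ 747 (mod 1739)
7^128 ≡ 747^2 = 558009 ≡ 1529 (mod 1739)
7^256 ≡ 1529^2 = 2337841 ≡ 625 (mod 1739)
7^512 ≡ 625^2 = 390625 ≡ 1089 (mod 1739)
7^1024 ≡ 1089^2 = 1185921 ≡ 1662 (mod 1739)
1738 = 1024 + 512 + 128 + 64 + 8 + 2 in binary powers of 2.
So 7^1738 ≡ 1662 · 1089 · 1529 · 747 · 16 · 49 ≡ 636 (mod 1739).
Since 636 ≠ 1, base 7 is a Fermat witness: 1739 is composite.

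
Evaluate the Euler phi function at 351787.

Factor: 351787 = 61 · 73 · 79.
φ(351787) = (61−1) · (73−1) · (79−1) = 60 · 72 · 78 = 336960.

336960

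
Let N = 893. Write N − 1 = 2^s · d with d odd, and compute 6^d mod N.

294

893 − 1 = 892 = 2^2 · 223, so d = 223.
6^1 ≡ 6 (mod 893)
6^2 ≡ 6^2 = 36 ≡ 36 (mod 893)
6^4 ≡ 36^2 = 1296 ≡ 403 (mod 893)
6^8 ≡ 403^2 = 162409 ≡ 776 (mod 893)
6^16 ≡ 776^2 = 602176 ≡ 294 (mod 893)
6^32 ≡ 294^2 = 86436 ≡ 708 (mod 893)
6^64 ≡ 708^2 = 501264 ≡ 291 (mod 893)
6^128 ≡ 291^2 = 84681 ≡ 739 (mod 893)
223 = 128 + 64 + 16 + 8 + 4 + 2 + 1 in binary powers of 2.
So 6^223 ≡ 739 · 291 · 294 · 776 · 403 · 36 · 6 ≡ 294 (mod 893).
Squaring chain: 294 → 708; never reaches −1, so base 6 is a Miller–Rabin witness that 893 is composite.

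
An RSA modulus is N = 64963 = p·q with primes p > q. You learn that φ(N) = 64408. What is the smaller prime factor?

φ(n) = (p−1)(q−1) = n − (p+q) + 1, so p + q = 64963 − 64408 + 1 = 556.
p and q are the roots of t² − 556t + 64963 = 0.
Discriminant: 556² − 4·64963 = 309136 − 259852 = 49284; √49284 = 222.
q = (556 − 222)/2 = 167, p = (556 + 222)/2 = 389.
Check: 167 · 389 = 64963.

167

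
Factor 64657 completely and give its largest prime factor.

83

64657 = 19 · 3403
3403 = 41 · 83
83 is prime.
So 64657 = 19 · 41 · 83; the largest prime factor is 83.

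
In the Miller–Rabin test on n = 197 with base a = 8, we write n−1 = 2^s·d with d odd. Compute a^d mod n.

197 − 1 = 196 = 2^2 · 49, so d = 49.
8^1 ≡ 8 (mod 197)
8^2 ≡ 8^2 = 64 ≡ 64 (mod 197)
8^4 ≡ 64^2 = 4096 ≡ 156 (mod 197)
8^8 ≡ 156^2 = 24336 ≡ 105 (mod 197)
8^16 ≡ 105^2 = 11025 ≡ 190 (mod 197)
8^32 ≡ 190^2 = 36100 ≡ 49 (mod 197)
49 = 32 + 16 + 1 in binary powers of 2.
So 8^49 ≡ 49 · 190 · 8 ≡ 14 (mod 197).
Squaring chain: 14 → 196; reaches −1, so base 8 does not prove 197 composite.

14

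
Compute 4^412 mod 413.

4^1 ≡ 4 (mod 413)
4^2 ≡ 4^2 = 16 ≡ 16 (mod 413)
4^4 ≡ 16^2 = 256 ≡ 256 (mod 413)
4^8 ≡ 256^2 = 65536 ≡ 282 (mod 413)
4^16 ≡ 282^2 = 79524 ≡ 228 (mod 413)
4^32 ≡ 228^2 = 51984 ≡ 359 (mod 413)
4^64 ≡ 359^2 = 128881 ≡ 25 (mod 413)
4^128 ≡ 25^2 = 625 ≡ 212 (mod 413)
4^256 ≡ 212^2 = 44944 ≡ 340 (mod 413)
412 = 256 + 128 + 16 + 8 + 4 in binary powers of 2.
So 4^412 ≡ 340 · 212 · 228 · 282 · 256 ≡ 25 (mod 413).
Since 25 ≠ 1, base 4 is a Fermat witness: 413 is composite.

25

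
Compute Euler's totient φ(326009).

302400

Factor: 326009 = 17 · 127 · 151.
φ(326009) = (17−1) · (127−1) · (151−1) = 16 · 126 · 150 = 302400.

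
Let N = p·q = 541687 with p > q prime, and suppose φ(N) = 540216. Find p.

739

φ(n) = (p−1)(q−1) = n − (p+q) + 1, so p + q = 541687 − 540216 + 1 = 1472.
p and q are the roots of t² − 1472t + 541687 = 0.
Discriminant: 1472² − 4·541687 = 2166784 − 2166748 = 36; √36 = 6.
q = (1472 − 6)/2 = 733, p = (1472 + 6)/2 = 739.
Check: 733 · 739 = 541687.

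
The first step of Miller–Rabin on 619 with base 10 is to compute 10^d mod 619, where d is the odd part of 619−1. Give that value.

618

619 − 1 = 618 = 2^1 · 309, so d = 309.
10^1 ≡ 10 (mod 619)
10^2 ≡ 10^2 = 100 ≡ 100 (mod 619)
10^4 ≡ 100^2 = 10000 ≡ 96 (mod 619)
10^8 ≡ 96^2 = 9216 ≡ 550 (mod 619)
10^16 ≡ 550^2 = 302500 ≡ 428 (mod 619)
10^32 ≡ 428^2 = 183184 ≡ 579 (mod 619)
10^64 ≡ 579^2 = 335241 ≡ 362 (mod 619)
10^128 ≡ 362^2 = 131044 ≡ 435 (mod 619)
10^256 ≡ 435^2 = 189225 ≡ 430 (mod 619)
309 = 256 + 32 + 16 + 4 + 1 in binary powers of 2.
So 10^309 ≡ 430 · 579 · 428 · 96 · 10 ≡ 618 (mod 619).
Since 10^d ≡ 618 (mod 619), base 10 does not prove 619 composite.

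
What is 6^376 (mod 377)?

6^1 ≡ 6 (mod 377)
6^2 ≡ 6^2 = 36 ≡ 36 (mod 377)
6^4 ≡ 36^2 = 1296 ≡ 165 (mod 377)
6^8 ≡ 165^2 = 27225 ≡ 81 (mod 377)
6^16 ≡ 81^2 = 6561 ≡ 152 (mod 377)
6^32 ≡ 152^2 = 23104 ≡ 107 (mod 377)
6^64 ≡ 107^2 = 11449 ≡ 139 (mod 377)
6^128 ≡ 139^2 = 19321 ≡ 94 (mod 377)
6^256 ≡ 94^2 = 8836 ≡ 165 (mod 377)
376 = 256 + 64 + 32 + 16 + 8 in binary powers of 2.
So 6^376 ≡ 165 · 139 · 107 · 152 · 81 ≡ 373 (mod 377).
Since 373 ≠ 1, base 6 is a Fermat witness: 377 is composite.

373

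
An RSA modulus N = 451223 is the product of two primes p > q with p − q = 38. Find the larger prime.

Since p = q + 38, we have 451223 = q(q + 38), so q² + 38q − 451223 = 0.
Discriminant: 38² + 4·451223 = 1444 + 1804892 = 1806336; √1806336 = 1344.
q = (−38 + 1344)/2 = 653, and p = q + 38 = 691.
Check: 653 · 691 = 451223.

691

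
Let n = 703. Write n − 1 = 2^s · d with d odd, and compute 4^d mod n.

703 − 1 = 702 = 2^1 · 351, so d = 351.
4^1 ≡ 4 (mod 703)
4^2 ≡ 4^2 = 16 ≡ 16 (mod 703)
4^4 ≡ 16^2 = 256 ≡ 256 (mod 703)
4^8 ≡ 256^2 = 65536 ≡ 157 (mod 703)
4^16 ≡ 157^2 = 24649 ≡ 44 (mod 703)
4^32 ≡ 44^2 = 1936 ≡ 530 (mod 703)
4^64 ≡ 530^2 = 280900 ≡ 403 (mod 703)
4^128 ≡ 403^2 = 162409 ≡ 16 (mod 703)
4^256 ≡ 16^2 = 256 ≡ 256 (mod 703)
351 = 256 + 64 + 16 + 8 + 4 + 2 + 1 in binary powers of 2.
So 4^351 ≡ 256 · 403 · 44 · 157 · 256 · 16 · 4 ≡ 628 (mod 703).
Squaring chain: 628; never reaches −1, so base 4 is a Miller–Rabin witness that 703 is composite.

628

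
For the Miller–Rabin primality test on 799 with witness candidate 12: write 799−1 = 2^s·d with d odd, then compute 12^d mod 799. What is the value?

316

799 − 1 = 798 = 2^1 · 399, so d = 399.
12^1 ≡ 12 (mod 799)
12^2 ≡ 12^2 = 144 ≡ 144 (mod 799)
12^4 ≡ 144^2 = 20736 ≡ 761 (mod 799)
12^8 ≡ 761^2 = 579121 ≡ 645 (mod 799)
12^16 ≡ 645^2 = 416025 ≡ 545 (mod 799)
12^32 ≡ 545^2 = 297025 ≡ 596 (mod 799)
12^64 ≡ 596^2 = 355216 ≡ 460 (mod 799)
12^128 ≡ 460^2 = 211600 ≡ 664 (mod 799)
12^256 ≡ 664^2 = 440896 ≡ 647 (mod 799)
399 = 256 + 128 + 8 + 4 + 2 + 1 in binary powers of 2.
So 12^399 ≡ 647 · 664 · 645 · 761 · 144 · 12 ≡ 316 (mod 799).
Squaring chain: 316; never reaches −1, so base 12 is a Miller–Rabin witness that 799 is composite.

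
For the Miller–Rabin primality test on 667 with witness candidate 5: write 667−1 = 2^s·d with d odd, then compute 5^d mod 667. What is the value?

667 − 1 = 666 = 2^1 · 333, so d = 333.
5^1 ≡ 5 (mod 667)
5^2 ≡ 5^2 = 25 ≡ 25 (mod 667)
5^4 ≡ 25^2 = 625 ≡ 625 (mod 667)
5^8 ≡ 625^2 = 390625 ≡ 430 (mod 667)
5^16 ≡ 430^2 = 184900 ≡ 141 (mod 667)
5^32 ≡ 141^2 = 19881 ≡ 538 (mod 667)
5^64 ≡ 538^2 = 289444 ≡ 633 (mod 667)
5^128 ≡ 633^2 = 400689 ≡ 489 (mod 667)
5^256 ≡ 489^2 = 239121 ≡ 335 (mod 667)
333 = 256 + 64 + 8 + 4 + 1 in binary powers of 2.
So 5^333 ≡ 335 · 633 · 430 · 625 · 5 ≡ 332 (mod 667).
Squaring chain: 332; never reaches −1, so base 5 is a Miller–Rabin witness that 667 is composite.

332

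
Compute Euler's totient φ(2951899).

2889600

Factor: 2951899 = 113 · 151 · 173.
φ(2951899) = (113−1) · (151−1) · (173−1) = 112 · 150 · 172 = 2889600.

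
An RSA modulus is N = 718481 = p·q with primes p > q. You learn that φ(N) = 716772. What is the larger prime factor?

967

φ(n) = (p−1)(q−1) = n − (p+q) + 1, so p + q = 718481 − 716772 + 1 = 1710.
p and q are the roots of t² − 1710t + 718481 = 0.
Discriminant: 1710² − 4·718481 = 2924100 − 2873924 = 50176; √50176 = 224.
q = (1710 − 224)/2 = 743, p = (1710 + 224)/2 = 967.
Check: 743 · 967 = 718481.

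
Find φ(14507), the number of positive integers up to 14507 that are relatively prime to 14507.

Factor: 14507 = 89 · 163.
φ(14507) = (89−1) · (163−1) = 88 · 162 = 14256.

14256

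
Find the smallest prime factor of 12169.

12169 is odd.
Digit sum 19, not divisible by 3.
Ends in 9: not divisible by 5.
7: 12169 = 7·1738 + 3
11: 12169 = 11·1106 + 3
13: 12169 = 13·936 + 1
17: 12169 = 17·715 + 14
19: 12169 = 19·640 + 9
23: 12169 = 23·529 + 2
29: 12169 = 29·419 + 18
31: 12169 = 31·392 + 17
37: 12169 = 37·328 + 33
41: 12169 = 41·296 + 33
43: 12169 = 43·283

43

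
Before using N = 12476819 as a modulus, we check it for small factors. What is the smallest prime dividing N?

12476819 is odd.
Digit sum 38, not divisible by 3.
Ends in 9: not divisible by 5.
7: 12476819 = 7·1782402 + 5
11: 12476819 = 11·1134256 + 3
13: 12476819 = 13·959755 + 4
17: 12476819 = 17·733930 + 9
19: 12476819 = 19·656674 + 13
23: 12476819 = 23·542470 + 9
29: 12476819 = 29·430235 + 4
31: 12476819 = 31·402478 + 1
37: 12476819 = 37·337211 + 12
41: 12476819 = 41·304312 + 27
43: 12476819 = 43·290158 + 25
47: 12476819 = 47·265464 + 11
53: 12476819 = 53·235411 + 36
59: 12476819 = 59·211471 + 30
61: 12476819 = 61·204538 + 1
67: 12476819 = 67·186221 + 12
71: 12476819 = 71·175729 + 60
73: 12476819 = 73·170915 + 24
79: 12476819 = 79·157934 + 33
83: 12476819 = 83·150323 + 10
89: 12476819 = 89·140188 + 87
97: 12476819 = 97·128627

97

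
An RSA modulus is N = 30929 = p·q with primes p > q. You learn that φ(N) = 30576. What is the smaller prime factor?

157

φ(n) = (p−1)(q−1) = n − (p+q) + 1, so p + q = 30929 − 30576 + 1 = 354.
p and q are the roots of t² − 354t + 30929 = 0.
Discriminant: 354² − 4·30929 = 125316 − 123716 = 1600; √1600 = 40.
q = (354 − 40)/2 = 157, p = (354 + 40)/2 = 197.
Check: 157 · 197 = 30929.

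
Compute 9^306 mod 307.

1

9^1 ≡ 9 (mod 307)
9^2 ≡ 9^2 = 81 ≡ 81 (mod 307)
9^4 ≡ 81^2 = 6561 ≡ 114 (mod 307)
9^8 ≡ 114^2 = 12996 ≡ 102 (mod 307)
9^16 ≡ 102^2 = 10404 ≡ 273 (mod 307)
9^32 ≡ 273^2 = 74529 ≡ 235 (mod 307)
9^64 ≡ 235^2 = 55225 ≡ 272 (mod 307)
9^128 ≡ 272^2 = 73984 ≡ 304 (mod 307)
9^256 ≡ 304^2 = 92416 ≡ 9 (mod 307)
306 = 256 + 32 + 16 + 2 in binary powers of 2.
So 9^306 ≡ 9 · 235 · 273 · 81 ≡ 1 (mod 307).
Since the result is 1, base 9 gives no evidence that 307 is composite.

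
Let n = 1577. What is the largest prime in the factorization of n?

1577 = 19 · 83
83 is prime.
So 1577 = 19 · 83; the largest prime factor is 83.

83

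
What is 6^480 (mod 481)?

1

6^1 ≡ 6 (mod 481)
6^2 ≡ 6^2 = 36 ≡ 36 (mod 481)
6^4 ≡ 36^2 = 1296 ≡ 334 (mod 481)
6^8 ≡ 334^2 = 111556 ≡ 445 (mod 481)
6^16 ≡ 445^2 = 198025 ≡ 334 (mod 481)
6^32 ≡ 334^2 = 111556 ≡ 445 (mod 481)
6^64 ≡ 445^2 = 198025 ≡ 334 (mod 481)
6^128 ≡ 334^2 = 111556 ≡ 445 (mod 481)
6^256 ≡ 445^2 = 198025 ≡ 334 (mod 481)
480 = 256 + 128 + 64 + 32 in binary powers of 2.
So 6^480 ≡ 334 · 445 · 334 · 445 ≡ 1 (mod 481).
Since the result is 1, base 6 gives no evidence that 481 is composite.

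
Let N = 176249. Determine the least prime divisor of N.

23

176249 is odd.
Digit sum 29, not divisible by 3.
Ends in 9: not divisible by 5.
7: 176249 = 7·25178 + 3
11: 176249 = 11·16022 + 7
13: 176249 = 13·13557 + 8
17: 176249 = 17·10367 + 10
19: 176249 = 19·9276 + 5
23: 176249 = 23·7663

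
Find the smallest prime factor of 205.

5

205 is odd.
Digit sum 7, not divisible by 3.
Ends in 5: divisible by 5.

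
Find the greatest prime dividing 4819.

79

4819 = 61 · 79
79 is prime.
So 4819 = 61 · 79; the largest prime factor is 79.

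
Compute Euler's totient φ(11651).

11400

Factor: 11651 = 61 · 191.
φ(11651) = (61−1) · (191−1) = 60 · 190 = 11400.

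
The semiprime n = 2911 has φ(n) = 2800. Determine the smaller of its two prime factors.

41

φ(n) = (p−1)(q−1) = n − (p+q) + 1, so p + q = 2911 − 2800 + 1 = 112.
p and q are the roots of t² − 112t + 2911 = 0.
Discriminant: 112² − 4·2911 = 12544 − 11644 = 900; √900 = 30.
q = (112 − 30)/2 = 41, p = (112 + 30)/2 = 71.
Check: 41 · 71 = 2911.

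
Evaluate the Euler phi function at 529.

Factor: 529 = 23^2.
φ(529) = 23^1·(23−1) = 506.

506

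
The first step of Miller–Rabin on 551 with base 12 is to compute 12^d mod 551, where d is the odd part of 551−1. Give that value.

46

551 − 1 = 550 = 2^1 · 275, so d = 275.
12^1 ≡ 12 (mod 551)
12^2 ≡ 12^2 = 144 ≡ 144 (mod 551)
12^4 ≡ 144^2 = 20736 ≡ 349 (mod 551)
12^8 ≡ 349^2 = 121801 ≡ 30 (mod 551)
12^16 ≡ 30^2 = 900 ≡ 349 (mod 551)
12^32 ≡ 349^2 = 121801 ≡ 30 (mod 551)
12^64 ≡ 30^2 = 900 ≡ 349 (mod 551)
12^128 ≡ 349^2 = 121801 ≡ 30 (mod 551)
12^256 ≡ 30^2 = 900 ≡ 349 (mod 551)
275 = 256 + 16 + 2 + 1 in binary powers of 2.
So 12^275 ≡ 349 · 349 · 144 · 12 ≡ 46 (mod 551).
Squaring chain: 46; never reaches −1, so base 12 is a Miller–Rabin witness that 551 is composite.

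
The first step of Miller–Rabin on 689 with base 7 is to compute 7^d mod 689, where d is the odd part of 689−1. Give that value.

461

689 − 1 = 688 = 2^4 · 43, so d = 43.
7^1 ≡ 7 (mod 689)
7^2 ≡ 7^2 = 49 ≡ 49 (mod 689)
7^4 ≡ 49^2 = 2401 ≡ 334 (mod 689)
7^8 ≡ 334^2 = 111556 ≡ 627 (mod 689)
7^16 ≡ 627^2 = 393129 ≡ 399 (mod 689)
7^32 ≡ 399^2 = 159201 ≡ 42 (mod 689)
43 = 32 + 8 + 2 + 1 in binary powers of 2.
So 7^43 ≡ 42 · 627 · 49 · 7 ≡ 461 (mod 689).
Squaring chain: 461 → 309 → 399 → 42; never reaches −1, so base 7 is a Miller–Rabin witness that 689 is composite.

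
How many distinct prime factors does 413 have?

413 = 7 · 59
413 = 7 · 59, which has 2 distinct prime factors.

2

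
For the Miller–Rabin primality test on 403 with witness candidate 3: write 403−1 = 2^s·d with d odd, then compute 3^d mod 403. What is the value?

170

403 − 1 = 402 = 2^1 · 201, so d = 201.
3^1 ≡ 3 (mod 403)
3^2 ≡ 3^2 = 9 ≡ 9 (mod 403)
3^4 ≡ 9^2 = 81 ≡ 81 (mod 403)
3^8 ≡ 81^2 = 6561 ≡ 113 (mod 403)
3^16 ≡ 113^2 = 12769 ≡ 276 (mod 403)
3^32 ≡ 276^2 = 76176 ≡ 9 (mod 403)
3^64 ≡ 9^2 = 81 ≡ 81 (mod 403)
3^128 ≡ 81^2 = 6561 ≡ 113 (mod 403)
201 = 128 + 64 + 8 + 1 in binary powers of 2.
So 3^201 ≡ 113 · 81 · 113 · 3 ≡ 170 (mod 403).
Squaring chain: 170; never reaches −1, so base 3 is a Miller–Rabin witness that 403 is composite.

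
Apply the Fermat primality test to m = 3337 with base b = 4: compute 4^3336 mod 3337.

4^1 ≡ 4 (mod 3337)
4^2 ≡ 4^2 = 16 ≡ 16 (mod 3337)
4^4 ≡ 16^2 = 256 ≡ 256 (mod 3337)
4^8 ≡ 256^2 = 65536 ≡ 2133 (mod 3337)
4^16 ≡ 2133^2 = 4549689 ≡ 1358 (mod 3337)
4^32 ≡ 1358^2 = 1844164 ≡ 2140 (mod 3337)
4^64 ≡ 2140^2 = 4579600 ≡ 1236 (mod 3337)
4^128 ≡ 1236^2 = 1527696 ≡ 2687 (mod 3337)
4^256 ≡ 2687^2 = 7219969 ≡ 2038 (mod 3337)
4^512 ≡ 2038^2 = 4153444 ≡ 2216 (mod 3337)
4^1024 ≡ 2216^2 = 4910656 ≡ 1929 (mod 3337)
4^2048 ≡ 1929^2 = 3721041 ≡ 286 (mod 3337)
3336 = 2048 + 1024 + 256 + 8 in binary powers of 2.
So 4^3336 ≡ 286 · 1929 · 2038 · 2133 ≡ 192 (mod 3337).
Since 192 ≠ 1, base 4 is a Fermat witness: 3337 is composite.

192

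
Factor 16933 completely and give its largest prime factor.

16933 = 7 · 2419
2419 = 41 · 59
59 is prime.
So 16933 = 7 · 41 · 59; the largest prime factor is 59.

59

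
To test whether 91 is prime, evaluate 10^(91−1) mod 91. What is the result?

10^1 ≡ 10 (mod 91)
10^2 ≡ 10^2 = 100 ≡ 9 (mod 91)
10^4 ≡ 9^2 = 81 ≡ 81 (mod 91)
10^8 ≡ 81^2 = 6561 ≡ 9 (mod 91)
10^16 ≡ 9^2 = 81 ≡ 81 (mod 91)
10^32 ≡ 81^2 = 6561 ≡ 9 (mod 91)
10^64 ≡ 9^2 = 81 ≡ 81 (mod 91)
90 = 64 + 16 + 8 + 2 in binary powers of 2.
So 10^90 ≡ 81 · 81 · 9 · 9 ≡ 1 (mod 91).
Since the result is 1, base 10 gives no evidence that 91 is composite.

1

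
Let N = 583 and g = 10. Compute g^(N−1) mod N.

386

10^1 ≡ 10 (mod 583)
10^2 ≡ 10^2 = 100 ≡ 100 (mod 583)
10^4 ≡ 100^2 = 10000 ≡ 89 (mod 583)
10^8 ≡ 89^2 = 7921 ≡ 342 (mod 583)
10^16 ≡ 342^2 = 116964 ≡ 364 (mod 583)
10^32 ≡ 364^2 = 132496 ≡ 155 (mod 583)
10^64 ≡ 155^2 = 24025 ≡ 122 (mod 583)
10^128 ≡ 122^2 = 14884 ≡ 309 (mod 583)
10^256 ≡ 309^2 = 95481 ≡ 452 (mod 583)
10^512 ≡ 452^2 = 204304 ≡ 254 (mod 583)
582 = 512 + 64 + 4 + 2 in binary powers of 2.
So 10^582 ≡ 254 · 122 · 89 · 100 ≡ 386 (mod 583).
Since 386 ≠ 1, base 10 is a Fermat witness: 583 is composite.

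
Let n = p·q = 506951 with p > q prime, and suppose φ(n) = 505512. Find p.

827

φ(n) = (p−1)(q−1) = n − (p+q) + 1, so p + q = 506951 − 505512 + 1 = 1440.
p and q are the roots of t² − 1440t + 506951 = 0.
Discriminant: 1440² − 4·506951 = 2073600 − 2027804 = 45796; √45796 = 214.
q = (1440 − 214)/2 = 613, p = (1440 + 214)/2 = 827.
Check: 613 · 827 = 506951.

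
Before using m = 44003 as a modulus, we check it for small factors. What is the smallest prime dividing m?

79

44003 is odd.
Digit sum 11, not divisible by 3.
Ends in 3: not divisible by 5.
7: 44003 = 7·6286 + 1
11: 44003 = 11·4000 + 3
13: 44003 = 13·3384 + 11
17: 44003 = 17·2588 + 7
19: 44003 = 19·2315 + 18
23: 44003 = 23·1913 + 4
29: 44003 = 29·1517 + 10
31: 44003 = 31·1419 + 14
37: 44003 = 37·1189 + 10
41: 44003 = 41·1073 + 10
43: 44003 = 43·1023 + 14
47: 44003 = 47·936 + 11
53: 44003 = 53·830 + 13
59: 44003 = 59·745 + 48
61: 44003 = 61·721 + 22
67: 44003 = 67·656 + 51
71: 44003 = 71·619 + 54
73: 44003 = 73·602 + 57
79: 44003 = 79·557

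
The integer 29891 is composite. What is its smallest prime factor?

29891 is odd.
Digit sum 29, not divisible by 3.
Ends in 1: not divisible by 5.
7: 29891 = 7·4270 + 1
11: 29891 = 11·2717 + 4
13: 29891 = 13·2299 + 4
17: 29891 = 17·1758 + 5
19: 29891 = 19·1573 + 4
23: 29891 = 23·1299 + 14
29: 29891 = 29·1030 + 21
31: 29891 = 31·964 + 7
37: 29891 = 37·807 + 32
41: 29891 = 41·729 + 2
43: 29891 = 43·695 + 6
47: 29891 = 47·635 + 46
53: 29891 = 53·563 + 52
59: 29891 = 59·506 + 37
61: 29891 = 61·490 + 1
67: 29891 = 67·446 + 9
71: 29891 = 71·421

71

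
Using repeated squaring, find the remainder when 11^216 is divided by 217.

11^1 ≡ 11 (mod 217)
11^2 ≡ 11^2 = 121 ≡ 121 (mod 217)
11^4 ≡ 121^2 = 14641 ≡ 102 (mod 217)
11^8 ≡ 102^2 = 10404 ≡ 205 (mod 217)
11^16 ≡ 205^2 = 42025 ≡ 144 (mod 217)
11^32 ≡ 144^2 = 20736 ≡ 121 (mod 217)
11^64 ≡ 121^2 = 14641 ≡ 102 (mod 217)
11^128 ≡ 102^2 = 10404 ≡ 205 (mod 217)
216 = 128 + 64 + 16 + 8 in binary powers of 2.
So 11^216 ≡ 205 · 102 · 144 · 205 ≡ 190 (mod 217).
Since 190 ≠ 1, base 11 is a Fermat witness: 217 is composite.

190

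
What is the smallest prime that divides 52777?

52777 is odd.
Digit sum 28, not divisible by 3.
Ends in 7: not divisible by 5.
7: 52777 = 7·7539 + 4
11: 52777 = 11·4797 + 10
13: 52777 = 13·4059 + 10
17: 52777 = 17·3104 + 9
19: 52777 = 19·2777 + 14
23: 52777 = 23·2294 + 15
29: 52777 = 29·1819 + 26
31: 52777 = 31·1702 + 15
37: 52777 = 37·1426 + 15
41: 52777 = 41·1287 + 10
43: 52777 = 43·1227 + 16
47: 52777 = 47·1122 + 43
53: 52777 = 53·995 + 42
59: 52777 = 59·894 + 31
61: 52777 = 61·865 + 12
67: 52777 = 67·787 + 48
71: 52777 = 71·743 + 24
73: 52777 = 73·722 + 71
79: 52777 = 79·668 + 5
83: 52777 = 83·635 + 72
89: 52777 = 89·593

89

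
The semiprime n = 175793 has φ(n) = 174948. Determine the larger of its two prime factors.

479

φ(n) = (p−1)(q−1) = n − (p+q) + 1, so p + q = 175793 − 174948 + 1 = 846.
p and q are the roots of t² − 846t + 175793 = 0.
Discriminant: 846² − 4·175793 = 715716 − 703172 = 12544; √12544 = 112.
q = (846 − 112)/2 = 367, p = (846 + 112)/2 = 479.
Check: 367 · 479 = 175793.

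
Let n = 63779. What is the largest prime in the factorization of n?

63779 = 23 · 2773
2773 = 47 · 59
59 is prime.
So 63779 = 23 · 47 · 59; the largest prime factor is 59.

59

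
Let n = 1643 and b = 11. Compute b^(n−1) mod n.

11^1 ≡ 11 (mod 1643)
11^2 ≡ 11^2 = 121 ≡ 121 (mod 1643)
11^4 ≡ 121^2 = 14641 ≡ 1497 (mod 1643)
11^8 ≡ 1497^2 = 2241009 ≡ 1600 (mod 1643)
11^16 ≡ 1600^2 = 2560000 ≡ 206 (mod 1643)
11^32 ≡ 206^2 = 42436 ≡ 1361 (mod 1643)
11^64 ≡ 1361^2 = 1852321 ≡ 660 (mod 1643)
11^128 ≡ 660^2 = 435600 ≡ 205 (mod 1643)
11^256 ≡ 205^2 = 42025 ≡ 950 (mod 1643)
11^512 ≡ 950^2 = 902500 ≡ 493 (mod 1643)
11^1024 ≡ 493^2 = 243049 ≡ 1528 (mod 1643)
1642 = 1024 + 512 + 64 + 32 + 8 + 2 in binary powers of 2.
So 11^1642 ≡ 1528 · 493 · 660 · 1361 · 1600 · 121 ≡ 1444 (mod 1643).
Since 1444 ≠ 1, base 11 is a Fermat witness: 1643 is composite.

1444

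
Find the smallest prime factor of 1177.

11

1177 is odd.
Digit sum 16, not divisible by 3.
Ends in 7: not divisible by 5.
7: 1177 = 7·168 + 1
11: 1177 = 11·107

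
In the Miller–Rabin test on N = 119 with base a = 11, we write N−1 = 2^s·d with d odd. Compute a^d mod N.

114

119 − 1 = 118 = 2^1 · 59, so d = 59.
11^1 ≡ 11 (mod 119)
11^2 ≡ 11^2 = 121 ≡ 2 (mod 119)
11^4 ≡ 2^2 = 4 ≡ 4 (mod 119)
11^8 ≡ 4^2 = 16 ≡ 16 (mod 119)
11^16 ≡ 16^2 = 256 ≡ 18 (mod 119)
11^32 ≡ 18^2 = 324 ≡ 86 (mod 119)
59 = 32 + 16 + 8 + 2 + 1 in binary powers of 2.
So 11^59 ≡ 86 · 18 · 16 · 2 · 11 ≡ 114 (mod 119).
Squaring chain: 114; never reaches −1, so base 11 is a Miller–Rabin witness that 119 is composite.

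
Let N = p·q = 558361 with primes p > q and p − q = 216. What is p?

863

Since p = q + 216, we have 558361 = q(q + 216), so q² + 216q − 558361 = 0.
Discriminant: 216² + 4·558361 = 46656 + 2233444 = 2280100; √2280100 = 1510.
q = (−216 + 1510)/2 = 647, and p = q + 216 = 863.
Check: 647 · 863 = 558361.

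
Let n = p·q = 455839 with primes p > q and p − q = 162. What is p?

Since p = q + 162, we have 455839 = q(q + 162), so q² + 162q − 455839 = 0.
Discriminant: 162² + 4·455839 = 26244 + 1823356 = 1849600; √1849600 = 1360.
q = (−162 + 1360)/2 = 599, and p = q + 162 = 761.
Check: 599 · 761 = 455839.

761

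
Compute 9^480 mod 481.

248

9^1 ≡ 9 (mod 481)
9^2 ≡ 9^2 = 81 ≡ 81 (mod 481)
9^4 ≡ 81^2 = 6561 ≡ 308 (mod 481)
9^8 ≡ 308^2 = 94864 ≡ 107 (mod 481)
9^16 ≡ 107^2 = 11449 ≡ 386 (mod 481)
9^32 ≡ 386^2 = 148996 ≡ 367 (mod 481)
9^64 ≡ 367^2 = 134689 ≡ 9 (mod 481)
9^128 ≡ 9^2 = 81 ≡ 81 (mod 481)
9^256 ≡ 81^2 = 6561 ≡ 308 (mod 481)
480 = 256 + 128 + 64 + 32 in binary powers of 2.
So 9^480 ≡ 308 · 81 · 9 · 367 ≡ 248 (mod 481).
Since 248 ≠ 1, base 9 is a Fermat witness: 481 is composite.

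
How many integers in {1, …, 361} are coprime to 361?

342

Factor: 361 = 19^2.
φ(361) = 19^1·(19−1) = 342.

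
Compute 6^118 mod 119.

6^1 ≡ 6 (mod 119)
6^2 ≡ 6^2 = 36 ≡ 36 (mod 119)
6^4 ≡ 36^2 = 1296 ≡ 106 (mod 119)
6^8 ≡ 106^2 = 11236 ≡ 50 (mod 119)
6^16 ≡ 50^2 = 2500 ≡ 1 (mod 119)
6^32 ≡ 1^2 = 1 ≡ 1 (mod 119)
6^64 ≡ 1^2 = 1 ≡ 1 (mod 119)
118 = 64 + 32 + 16 + 4 + 2 in binary powers of 2.
So 6^118 ≡ 1 · 1 · 1 · 106 · 36 ≡ 8 (mod 119).
Since 8 ≠ 1, base 6 is a Fermat witness: 119 is composite.

8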